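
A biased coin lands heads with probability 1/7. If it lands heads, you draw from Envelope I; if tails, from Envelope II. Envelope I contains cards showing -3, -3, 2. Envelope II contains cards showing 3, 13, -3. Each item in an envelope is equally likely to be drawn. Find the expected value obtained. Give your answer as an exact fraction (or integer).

74/21

E[X | Envelope I] = (-3 − 3 + 2)/3 = -4/3
E[X | Envelope II] = (3 + 13 − 3)/3 = 13/3
E[X] = (1/7)·(-4/3) + (6/7)·13/3 = 74/21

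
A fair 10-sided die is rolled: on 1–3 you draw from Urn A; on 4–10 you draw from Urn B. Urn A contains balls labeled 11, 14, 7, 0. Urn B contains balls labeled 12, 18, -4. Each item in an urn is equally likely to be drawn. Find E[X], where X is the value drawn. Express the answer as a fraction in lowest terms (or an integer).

127/15

E[X | Urn A] = (11 + 14 + 7 + 0)/4 = 8
E[X | Urn B] = (12 + 18 − 4)/3 = 26/3
E[X] = (3/10)·8 + (7/10)·26/3 = 127/15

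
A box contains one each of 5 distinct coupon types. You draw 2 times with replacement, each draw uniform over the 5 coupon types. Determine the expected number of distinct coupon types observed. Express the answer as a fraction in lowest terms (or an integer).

Let Xⱼ=1 if type j appears at least once. P(Xⱼ=1) = 1 − ((5−1)/5)^2 = 9/25.
E[#distinct] = 5·9/25 = 9/5.

9/5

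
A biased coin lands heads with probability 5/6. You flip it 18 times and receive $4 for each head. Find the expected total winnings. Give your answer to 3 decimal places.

E[#heads] = 18·5/6 = 15 (linearity over flips).
E[winnings] = 4·15 = 60.
≈ 60.000

$60.000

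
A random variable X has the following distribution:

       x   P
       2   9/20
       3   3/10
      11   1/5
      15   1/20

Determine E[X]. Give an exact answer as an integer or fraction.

19/4

E[X] = (9/20)·2 + (3/10)·3 + (1/5)·11 + (1/20)·15
     = 19/4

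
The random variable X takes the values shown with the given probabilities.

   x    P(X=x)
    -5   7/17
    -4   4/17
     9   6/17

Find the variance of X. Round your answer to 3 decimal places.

E[X] = (7/17)·(-5) + (4/17)·(-4) + (6/17)·9 = 3/17
E[X²] = (7/17)·25 + (4/17)·16 + (6/17)·81 = 725/17
Var(X) = 725/17 − (3/17)² = 12316/289 ≈ 42.616

42.616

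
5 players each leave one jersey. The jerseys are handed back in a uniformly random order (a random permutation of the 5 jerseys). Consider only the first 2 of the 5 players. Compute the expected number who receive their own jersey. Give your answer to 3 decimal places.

0.400

Let Xᵢ = 1 if person i gets their own jersey. For each i, P(Xᵢ=1) = 1/5.
By linearity of expectation, E[X₁+…+X_2] = 2·(1/5) = 2/5.
≈ 0.400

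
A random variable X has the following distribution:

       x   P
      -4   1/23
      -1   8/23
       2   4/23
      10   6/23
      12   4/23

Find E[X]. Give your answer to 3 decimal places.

E[X] = (1/23)·(-4) + (8/23)·(-1) + (4/23)·2 + (6/23)·10 + (4/23)·12
     = 104/23 ≈ 4.522

4.522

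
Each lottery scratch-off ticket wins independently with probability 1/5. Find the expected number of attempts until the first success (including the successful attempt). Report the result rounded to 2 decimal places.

For a geometric distribution, E[trials] = 1/p = 1/(1/5) = 5.
≈ 5.00

5.00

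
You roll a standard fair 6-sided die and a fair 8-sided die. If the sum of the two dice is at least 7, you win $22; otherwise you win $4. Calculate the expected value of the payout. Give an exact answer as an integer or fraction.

E[payout] = (5/16)·4 + (11/16)·22 = 131/8

131/8 dollars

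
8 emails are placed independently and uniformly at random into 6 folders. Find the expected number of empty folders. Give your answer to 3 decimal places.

1.395

Let Xⱼ=1 if folder j is empty. P(Xⱼ=1) = ((6-1)/6)^8 = 390625/1679616.
By linearity, E[#empty] = 6·390625/1679616 = 390625/279936.
≈ 1.395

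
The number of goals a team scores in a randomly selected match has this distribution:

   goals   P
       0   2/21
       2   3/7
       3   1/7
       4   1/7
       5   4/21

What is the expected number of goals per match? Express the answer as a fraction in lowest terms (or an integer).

E[X] = (2/21)·0 + (3/7)·2 + (1/7)·3 + (1/7)·4 + (4/21)·5
     = 59/21

59/21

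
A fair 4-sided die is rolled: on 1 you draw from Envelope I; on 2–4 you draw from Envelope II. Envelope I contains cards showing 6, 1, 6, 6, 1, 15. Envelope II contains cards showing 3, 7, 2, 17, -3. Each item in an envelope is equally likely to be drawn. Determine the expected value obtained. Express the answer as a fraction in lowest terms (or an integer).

E[X | Envelope I] = (6 + 1 + 6 + 6 + 1 + 15)/6 = 35/6
E[X | Envelope II] = (3 + 7 + 2 + 17 − 3)/5 = 26/5
E[X] = (1/4)·35/6 + (3/4)·26/5 = 643/120

643/120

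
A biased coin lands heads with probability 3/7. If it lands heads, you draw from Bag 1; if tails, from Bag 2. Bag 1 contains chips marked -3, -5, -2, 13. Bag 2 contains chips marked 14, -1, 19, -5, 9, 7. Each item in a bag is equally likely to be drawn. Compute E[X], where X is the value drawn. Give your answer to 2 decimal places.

E[X | Bag 1] = (-3 − 5 − 2 + 13)/4 = 3/4
E[X | Bag 2] = (14 − 1 + 19 − 5 + 9 + 7)/6 = 43/6
E[X] = (3/7)·3/4 + (4/7)·43/6 = 53/12 ≈ 4.42

4.42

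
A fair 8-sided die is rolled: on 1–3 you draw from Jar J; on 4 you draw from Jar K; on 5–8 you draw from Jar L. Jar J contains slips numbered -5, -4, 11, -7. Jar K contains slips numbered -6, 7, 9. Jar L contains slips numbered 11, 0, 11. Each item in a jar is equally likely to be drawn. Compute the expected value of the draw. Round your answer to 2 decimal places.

E[X | Jar J] = (-5 − 4 + 11 − 7)/4 = -5/4
E[X | Jar K] = (-6 + 7 + 9)/3 = 10/3
E[X | Jar L] = (11 + 0 + 11)/3 = 22/3
E[X] = (3/8)·(-5/4) + (1/8)·10/3 + (1/2)·22/3 = 347/96 ≈ 3.61

3.61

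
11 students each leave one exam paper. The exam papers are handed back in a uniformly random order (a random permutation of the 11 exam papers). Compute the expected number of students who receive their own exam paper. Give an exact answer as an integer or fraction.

1

Let Xᵢ = 1 if person i gets their own exam paper. For each i, P(Xᵢ=1) = 1/11.
By linearity of expectation, E[X₁+…+X_11] = 11·(1/11) = 1.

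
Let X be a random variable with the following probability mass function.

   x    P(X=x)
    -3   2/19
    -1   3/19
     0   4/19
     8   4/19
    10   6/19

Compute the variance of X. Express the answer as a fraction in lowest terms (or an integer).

9774/361

E[X] = (2/19)·(-3) + (3/19)·(-1) + (4/19)·0 + (4/19)·8 + (6/19)·10 = 83/19
E[X²] = (2/19)·9 + (3/19)·1 + (4/19)·0 + (4/19)·64 + (6/19)·100 = 877/19
Var(X) = 877/19 − (83/19)² = 9774/361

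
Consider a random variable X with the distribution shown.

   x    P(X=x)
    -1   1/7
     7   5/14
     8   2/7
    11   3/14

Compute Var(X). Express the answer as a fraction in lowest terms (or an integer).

E[X] = (1/7)·(-1) + (5/14)·7 + (2/7)·8 + (3/14)·11 = 7
E[X²] = (1/7)·1 + (5/14)·49 + (2/7)·64 + (3/14)·121 = 433/7
Var(X) = 433/7 − (7)² = 90/7

90/7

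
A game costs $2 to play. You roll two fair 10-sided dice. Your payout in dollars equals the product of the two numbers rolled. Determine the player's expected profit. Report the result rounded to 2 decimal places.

Distribution of the product of the two numbers rolled: 1 w.p. 1/100, 2 w.p. 1/50, 3 w.p. 1/50, 4 w.p. 3/100, 5 w.p. 1/50, 6 w.p. 1/25, …
E[payout] = (1/100)·1 + (1/50)·2 + (1/50)·3 + (3/100)·4 + (1/50)·5 + (1/25)·6 + (1/50)·7 + (1/25)·8 + (3/100)·9 + (1/25)·10 + (1/25)·12 + (1/50)·14 + (1/50)·15 + (3/100)·16 + (1/25)·18 + (1/25)·20 + (1/50)·21 + (1/25)·24 + (1/100)·25 + (1/50)·27 + (1/50)·28 + (1/25)·30 + (1/50)·32 + (1/50)·35 + (3/100)·36 + (1/25)·40 + (1/50)·42 + (1/50)·45 + (1/50)·48 + (1/100)·49 + (1/50)·50 + (1/50)·54 + (1/50)·56 + (1/50)·60 + (1/50)·63 + (1/100)·64 + (1/50)·70 + (1/50)·72 + (1/50)·80 + (1/100)·81 + (1/50)·90 + (1/100)·100 = 121/4
Expected profit = 121/4 − 2 = 113/4 ≈ $28.25

$28.25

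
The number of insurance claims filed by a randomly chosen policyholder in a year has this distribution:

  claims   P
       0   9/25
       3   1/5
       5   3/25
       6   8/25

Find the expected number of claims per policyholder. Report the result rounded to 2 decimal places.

3.12

E[X] = (9/25)·0 + (1/5)·3 + (3/25)·5 + (8/25)·6
     = 78/25 ≈ 3.12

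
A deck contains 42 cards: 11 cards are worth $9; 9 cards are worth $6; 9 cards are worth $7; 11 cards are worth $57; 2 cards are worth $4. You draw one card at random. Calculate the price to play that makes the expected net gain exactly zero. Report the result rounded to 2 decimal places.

$20.26

E[payout] = (11/42)·9 + (9/42)·6 + (9/42)·7 + (11/42)·57 + (2/42)·4 = 851/42
Fair fee = E[payout] = 851/42 ≈ $20.26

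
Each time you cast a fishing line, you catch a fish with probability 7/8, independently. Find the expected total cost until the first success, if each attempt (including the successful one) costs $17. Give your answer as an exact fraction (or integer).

E[#attempts] = 1/p = 8/7; E[cost] = 17·8/7 = 136/7.

136/7 dollars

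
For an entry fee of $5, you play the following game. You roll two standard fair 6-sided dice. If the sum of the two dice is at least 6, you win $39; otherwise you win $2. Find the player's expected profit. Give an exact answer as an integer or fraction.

427/18 dollars

E[payout] = (5/18)·2 + (13/18)·39 = 517/18
Expected profit = 517/18 − 5 = 427/18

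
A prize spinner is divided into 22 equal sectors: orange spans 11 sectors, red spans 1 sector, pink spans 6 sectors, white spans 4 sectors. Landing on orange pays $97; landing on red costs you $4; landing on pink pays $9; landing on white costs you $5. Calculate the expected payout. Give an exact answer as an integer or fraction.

E[payout] = (11/22)·97 + (1/22)·(-4) + (6/22)·9 + (4/22)·(-5) = 1097/22

1097/22 dollars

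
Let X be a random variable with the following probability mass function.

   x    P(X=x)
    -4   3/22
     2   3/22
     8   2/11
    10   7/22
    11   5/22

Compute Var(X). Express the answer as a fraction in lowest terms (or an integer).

E[X] = (3/22)·(-4) + (3/22)·2 + (2/11)·8 + (7/22)·10 + (5/22)·11 = 151/22
E[X²] = (3/22)·16 + (3/22)·4 + (2/11)·64 + (7/22)·100 + (5/22)·121 = 1621/22
Var(X) = 1621/22 − (151/22)² = 12861/484

12861/484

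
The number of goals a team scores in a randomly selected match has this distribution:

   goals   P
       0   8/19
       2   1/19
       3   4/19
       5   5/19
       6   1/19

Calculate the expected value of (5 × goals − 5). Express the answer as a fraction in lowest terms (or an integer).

E[5x-5] = (8/19)·(-5) + (1/19)·5 + (4/19)·10 + (5/19)·20 + (1/19)·25
     = 130/19

130/19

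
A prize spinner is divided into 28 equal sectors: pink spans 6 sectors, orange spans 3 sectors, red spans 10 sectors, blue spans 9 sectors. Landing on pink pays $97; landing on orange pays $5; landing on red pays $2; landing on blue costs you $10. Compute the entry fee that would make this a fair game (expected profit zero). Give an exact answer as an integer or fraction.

E[payout] = (6/28)·97 + (3/28)·5 + (10/28)·2 + (9/28)·(-10) = 527/28
Fair fee = E[payout] = 527/28

527/28 dollars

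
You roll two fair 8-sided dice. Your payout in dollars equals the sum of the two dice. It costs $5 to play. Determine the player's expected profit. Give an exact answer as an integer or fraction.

$4

Distribution of the sum of the two dice: 2 w.p. 1/64, 3 w.p. 1/32, 4 w.p. 3/64, 5 w.p. 1/16, 6 w.p. 5/64, 7 w.p. 3/32, …
E[payout] = (1/64)·2 + (1/32)·3 + (3/64)·4 + (1/16)·5 + (5/64)·6 + (3/32)·7 + (7/64)·8 + (1/8)·9 + (7/64)·10 + (3/32)·11 + (5/64)·12 + (1/16)·13 + (3/64)·14 + (1/32)·15 + (1/64)·16 = 9
Expected profit = 9 − 5 = 4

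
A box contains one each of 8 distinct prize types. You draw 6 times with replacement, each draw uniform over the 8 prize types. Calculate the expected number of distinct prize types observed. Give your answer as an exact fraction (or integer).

Let Xⱼ=1 if type j appears at least once. P(Xⱼ=1) = 1 − ((8−1)/8)^6 = 144495/262144.
E[#distinct] = 8·144495/262144 = 144495/32768.

144495/32768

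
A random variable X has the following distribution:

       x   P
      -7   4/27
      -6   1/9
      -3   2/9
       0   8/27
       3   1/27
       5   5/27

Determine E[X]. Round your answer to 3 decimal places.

-1.333

E[X] = (4/27)·(-7) + (1/9)·(-6) + (2/9)·(-3) + (8/27)·0 + (1/27)·3 + (5/27)·5
     = -4/3 ≈ -1.333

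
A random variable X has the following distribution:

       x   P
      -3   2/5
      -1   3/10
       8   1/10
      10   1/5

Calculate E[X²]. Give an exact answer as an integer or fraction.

E[X²] = (2/5)·9 + (3/10)·1 + (1/10)·64 + (1/5)·100
     = 303/10

303/10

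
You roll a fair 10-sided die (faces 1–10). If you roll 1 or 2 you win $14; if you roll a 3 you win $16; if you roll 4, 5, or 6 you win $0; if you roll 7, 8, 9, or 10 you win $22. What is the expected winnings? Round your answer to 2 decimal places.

E[payout] = (3/10)·0 + (1/5)·14 + (1/10)·16 + (2/5)·22 = 66/5
≈ $13.20

$13.20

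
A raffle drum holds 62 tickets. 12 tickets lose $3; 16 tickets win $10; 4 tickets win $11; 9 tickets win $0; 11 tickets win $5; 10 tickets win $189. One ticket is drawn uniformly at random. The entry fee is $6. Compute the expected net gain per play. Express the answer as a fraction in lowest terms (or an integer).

1741/62 dollars

E[payout] = (12/62)·(-3) + (16/62)·10 + (4/62)·11 + (9/62)·0 + (11/62)·5 + (10/62)·189 = 2113/62
Expected profit = 2113/62 − 6 = 1741/62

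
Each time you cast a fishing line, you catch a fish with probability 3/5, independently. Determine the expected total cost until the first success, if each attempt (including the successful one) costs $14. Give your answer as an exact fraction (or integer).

E[#attempts] = 1/p = 5/3; E[cost] = 14·5/3 = 70/3.

70/3 dollars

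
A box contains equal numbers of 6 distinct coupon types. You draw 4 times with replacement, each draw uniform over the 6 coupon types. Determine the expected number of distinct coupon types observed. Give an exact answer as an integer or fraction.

671/216

Let Xⱼ=1 if type j appears at least once. P(Xⱼ=1) = 1 − ((6−1)/6)^4 = 671/1296.
E[#distinct] = 6·671/1296 = 671/216.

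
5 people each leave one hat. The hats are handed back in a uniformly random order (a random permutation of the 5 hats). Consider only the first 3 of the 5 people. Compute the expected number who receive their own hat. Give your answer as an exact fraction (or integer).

Let Xᵢ = 1 if person i gets their own hat. For each i, P(Xᵢ=1) = 1/5.
By linearity of expectation, E[X₁+…+X_3] = 3·(1/5) = 3/5.

3/5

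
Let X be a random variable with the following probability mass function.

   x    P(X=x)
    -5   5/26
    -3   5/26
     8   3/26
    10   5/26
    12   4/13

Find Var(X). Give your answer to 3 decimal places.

E[X] = (5/26)·(-5) + (5/26)·(-3) + (3/26)·8 + (5/26)·10 + (4/13)·12 = 5
E[X²] = (5/26)·25 + (5/26)·9 + (3/26)·64 + (5/26)·100 + (4/13)·144 = 1007/13
Var(X) = 1007/13 − (5)² = 682/13 ≈ 52.462

52.462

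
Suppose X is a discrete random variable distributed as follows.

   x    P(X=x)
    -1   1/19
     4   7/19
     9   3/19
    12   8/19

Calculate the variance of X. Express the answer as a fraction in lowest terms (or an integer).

6152/361

E[X] = (1/19)·(-1) + (7/19)·4 + (3/19)·9 + (8/19)·12 = 150/19
E[X²] = (1/19)·1 + (7/19)·16 + (3/19)·81 + (8/19)·144 = 1508/19
Var(X) = 1508/19 − (150/19)² = 6152/361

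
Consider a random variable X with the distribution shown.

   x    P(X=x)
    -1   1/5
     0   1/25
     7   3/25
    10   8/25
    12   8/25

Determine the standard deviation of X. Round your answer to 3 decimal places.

5.018

E[X] = 192/25, E[X²] = 2104/25
Var(X) = E[X²] − (E[X])² = 2104/25 − 36864/625 = 15736/625
SD(X) = √(15736/625) ≈ 5.018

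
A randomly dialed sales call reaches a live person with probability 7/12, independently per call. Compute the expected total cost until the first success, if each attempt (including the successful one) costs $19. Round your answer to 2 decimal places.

E[#attempts] = 1/p = 12/7; E[cost] = 19·12/7 = 228/7.
≈ 32.57

$32.57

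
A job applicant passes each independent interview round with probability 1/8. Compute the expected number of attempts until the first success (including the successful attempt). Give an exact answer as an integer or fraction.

For a geometric distribution, E[trials] = 1/p = 1/(1/8) = 8.

8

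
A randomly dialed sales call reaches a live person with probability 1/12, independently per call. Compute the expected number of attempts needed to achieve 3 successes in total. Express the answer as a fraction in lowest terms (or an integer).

By linearity (sum of 3 independent geometric waits), E[trials] = 3/p = 3/(1/12) = 36.

36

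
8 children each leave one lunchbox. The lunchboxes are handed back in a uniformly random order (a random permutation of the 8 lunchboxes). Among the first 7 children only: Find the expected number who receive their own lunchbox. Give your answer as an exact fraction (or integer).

Let Xᵢ = 1 if person i gets their own lunchbox. For each i, P(Xᵢ=1) = 1/8.
By linearity of expectation, E[X₁+…+X_7] = 7·(1/8) = 7/8.

7/8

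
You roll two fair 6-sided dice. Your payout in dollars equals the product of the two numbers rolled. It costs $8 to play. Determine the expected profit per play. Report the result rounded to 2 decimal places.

Distribution of the product of the two numbers rolled: 1 w.p. 1/36, 2 w.p. 1/18, 3 w.p. 1/18, 4 w.p. 1/12, 5 w.p. 1/18, 6 w.p. 1/9, …
E[payout] = (1/36)·1 + (1/18)·2 + (1/18)·3 + (1/12)·4 + (1/18)·5 + (1/9)·6 + (1/18)·8 + (1/36)·9 + (1/18)·10 + (1/9)·12 + (1/18)·15 + (1/36)·16 + (1/18)·18 + (1/18)·20 + (1/18)·24 + (1/36)·25 + (1/18)·30 + (1/36)·36 = 49/4
Expected profit = 49/4 − 8 = 17/4 ≈ $4.25

$4.25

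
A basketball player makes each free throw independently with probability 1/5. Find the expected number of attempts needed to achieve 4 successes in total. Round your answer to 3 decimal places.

By linearity (sum of 4 independent geometric waits), E[trials] = 4/p = 4/(1/5) = 20.
≈ 20.000

20.000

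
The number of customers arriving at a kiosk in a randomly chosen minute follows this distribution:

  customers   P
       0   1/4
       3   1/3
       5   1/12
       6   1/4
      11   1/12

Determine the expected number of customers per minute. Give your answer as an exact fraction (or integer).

23/6

E[X] = (1/4)·0 + (1/3)·3 + (1/12)·5 + (1/4)·6 + (1/12)·11
     = 23/6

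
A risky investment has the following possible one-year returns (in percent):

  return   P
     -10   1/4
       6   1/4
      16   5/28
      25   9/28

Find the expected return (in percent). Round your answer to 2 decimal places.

E[X] = (1/4)·(-10) + (1/4)·6 + (5/28)·16 + (9/28)·25
     = 277/28 ≈ 9.89

9.89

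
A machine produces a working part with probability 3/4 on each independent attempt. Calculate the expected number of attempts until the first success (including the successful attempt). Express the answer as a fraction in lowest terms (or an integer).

4/3

For a geometric distribution, E[trials] = 1/p = 1/(3/4) = 4/3.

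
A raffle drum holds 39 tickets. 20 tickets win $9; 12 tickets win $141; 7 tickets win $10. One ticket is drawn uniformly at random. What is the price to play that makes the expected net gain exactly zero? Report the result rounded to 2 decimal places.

E[payout] = (20/39)·9 + (12/39)·141 + (7/39)·10 = 1942/39
Fair fee = E[payout] = 1942/39 ≈ $49.79

$49.79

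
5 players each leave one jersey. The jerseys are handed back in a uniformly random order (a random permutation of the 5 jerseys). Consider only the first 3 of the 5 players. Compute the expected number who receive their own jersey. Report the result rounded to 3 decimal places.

0.600

Let Xᵢ = 1 if person i gets their own jersey. For each i, P(Xᵢ=1) = 1/5.
By linearity of expectation, E[X₁+…+X_3] = 3·(1/5) = 3/5.
≈ 0.600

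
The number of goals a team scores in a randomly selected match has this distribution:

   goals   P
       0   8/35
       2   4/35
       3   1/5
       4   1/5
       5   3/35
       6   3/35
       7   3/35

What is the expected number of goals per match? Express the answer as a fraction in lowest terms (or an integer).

111/35

E[X] = (8/35)·0 + (4/35)·2 + (1/5)·3 + (1/5)·4 + (3/35)·5 + (3/35)·6 + (3/35)·7
     = 111/35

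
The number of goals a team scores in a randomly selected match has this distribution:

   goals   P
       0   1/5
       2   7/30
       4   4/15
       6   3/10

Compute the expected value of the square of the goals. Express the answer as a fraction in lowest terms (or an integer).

16

E[X²] = (1/5)·0 + (7/30)·4 + (4/15)·16 + (3/10)·36
     = 16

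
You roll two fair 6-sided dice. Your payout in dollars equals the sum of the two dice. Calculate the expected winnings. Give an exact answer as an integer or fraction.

$7

Distribution of the sum of the two dice: 2 w.p. 1/36, 3 w.p. 1/18, 4 w.p. 1/12, 5 w.p. 1/9, 6 w.p. 5/36, 7 w.p. 1/6, …
E[payout] = (1/36)·2 + (1/18)·3 + (1/12)·4 + (1/9)·5 + (5/36)·6 + (1/6)·7 + (5/36)·8 + (1/9)·9 + (1/12)·10 + (1/18)·11 + (1/36)·12 = 7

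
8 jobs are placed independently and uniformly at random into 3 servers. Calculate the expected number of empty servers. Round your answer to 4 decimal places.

0.1171

Let Xⱼ=1 if server j is empty. P(Xⱼ=1) = ((3-1)/3)^8 = 256/6561.
By linearity, E[#empty] = 3·256/6561 = 256/2187.
≈ 0.1171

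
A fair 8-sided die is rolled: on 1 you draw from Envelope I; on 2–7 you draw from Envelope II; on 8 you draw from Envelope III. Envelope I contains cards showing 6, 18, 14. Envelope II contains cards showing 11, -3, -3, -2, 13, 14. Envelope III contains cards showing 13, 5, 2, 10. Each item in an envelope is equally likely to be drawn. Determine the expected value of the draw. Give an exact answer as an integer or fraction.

E[X | Envelope I] = (6 + 18 + 14)/3 = 38/3
E[X | Envelope II] = (11 − 3 − 3 − 2 + 13 + 14)/6 = 5
E[X | Envelope III] = (13 + 5 + 2 + 10)/4 = 15/2
E[X] = (1/8)·38/3 + (3/4)·5 + (1/8)·15/2 = 301/48

301/48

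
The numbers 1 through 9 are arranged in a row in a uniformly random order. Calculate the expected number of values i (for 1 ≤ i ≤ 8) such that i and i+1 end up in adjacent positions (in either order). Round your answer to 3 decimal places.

For each i ∈ {1,…,8}, let Xᵢ = 1 if i and i+1 are adjacent. P(Xᵢ=1) = 2·(9−1)!/9! = 2/9.
By linearity, E[ΣXᵢ] = (8)·(2/9) = 16/9.
≈ 1.778

1.778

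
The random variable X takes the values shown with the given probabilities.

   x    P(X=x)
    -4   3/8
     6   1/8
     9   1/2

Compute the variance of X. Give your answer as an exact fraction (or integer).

591/16

E[X] = (3/8)·(-4) + (1/8)·6 + (1/2)·9 = 15/4
E[X²] = (3/8)·16 + (1/8)·36 + (1/2)·81 = 51
Var(X) = 51 − (15/4)² = 591/16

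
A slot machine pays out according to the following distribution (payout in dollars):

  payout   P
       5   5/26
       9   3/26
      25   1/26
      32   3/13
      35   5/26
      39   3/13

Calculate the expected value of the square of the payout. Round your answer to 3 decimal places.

861.077

E[X²] = (5/26)·25 + (3/26)·81 + (1/26)·625 + (3/13)·1024 + (5/26)·1225 + (3/13)·1521
     = 11194/13 ≈ 861.077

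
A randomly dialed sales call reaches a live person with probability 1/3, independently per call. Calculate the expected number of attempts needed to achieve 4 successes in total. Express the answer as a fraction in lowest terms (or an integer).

12

By linearity (sum of 4 independent geometric waits), E[trials] = 4/p = 4/(1/3) = 12.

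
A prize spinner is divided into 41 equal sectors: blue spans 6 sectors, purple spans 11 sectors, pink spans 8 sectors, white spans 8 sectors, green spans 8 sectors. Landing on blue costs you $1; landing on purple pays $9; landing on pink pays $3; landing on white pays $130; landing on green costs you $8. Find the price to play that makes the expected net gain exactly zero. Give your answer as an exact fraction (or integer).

E[payout] = (6/41)·(-1) + (11/41)·9 + (8/41)·3 + (8/41)·130 + (8/41)·(-8) = 1093/41
Fair fee = E[payout] = 1093/41

1093/41 dollars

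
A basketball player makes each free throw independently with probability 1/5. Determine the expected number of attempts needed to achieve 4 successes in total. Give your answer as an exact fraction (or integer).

20

By linearity (sum of 4 independent geometric waits), E[trials] = 4/p = 4/(1/5) = 20.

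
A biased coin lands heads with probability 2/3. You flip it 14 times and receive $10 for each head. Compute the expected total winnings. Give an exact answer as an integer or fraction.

280/3 dollars

E[#heads] = 14·2/3 = 28/3 (linearity over flips).
E[winnings] = 10·28/3 = 280/3.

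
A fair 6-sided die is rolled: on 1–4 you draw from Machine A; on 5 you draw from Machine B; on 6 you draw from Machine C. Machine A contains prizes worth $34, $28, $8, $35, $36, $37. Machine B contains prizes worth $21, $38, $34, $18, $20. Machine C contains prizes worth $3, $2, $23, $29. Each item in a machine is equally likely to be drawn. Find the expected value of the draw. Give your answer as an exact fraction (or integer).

9547/360 dollars

E[X | Machine A] = (34 + 28 + 8 + 35 + 36 + 37)/6 = 89/3
E[X | Machine B] = (21 + 38 + 34 + 18 + 20)/5 = 131/5
E[X | Machine C] = (3 + 2 + 23 + 29)/4 = 57/4
E[X] = (2/3)·89/3 + (1/6)·131/5 + (1/6)·57/4 = 9547/360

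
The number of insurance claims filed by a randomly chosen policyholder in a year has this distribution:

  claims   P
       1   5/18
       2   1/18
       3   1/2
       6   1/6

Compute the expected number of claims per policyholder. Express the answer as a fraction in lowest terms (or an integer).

26/9

E[X] = (5/18)·1 + (1/18)·2 + (1/2)·3 + (1/6)·6
     = 26/9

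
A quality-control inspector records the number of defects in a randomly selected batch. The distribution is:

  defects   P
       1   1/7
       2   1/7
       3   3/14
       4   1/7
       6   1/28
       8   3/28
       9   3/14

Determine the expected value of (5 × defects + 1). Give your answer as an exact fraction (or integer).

339/14

E[5x+1] = (1/7)·6 + (1/7)·11 + (3/14)·16 + (1/7)·21 + (1/28)·31 + (3/28)·41 + (3/14)·46
     = 339/14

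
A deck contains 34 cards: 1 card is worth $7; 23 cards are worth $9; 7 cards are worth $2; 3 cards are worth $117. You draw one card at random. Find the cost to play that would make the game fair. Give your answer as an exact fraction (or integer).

E[payout] = (1/34)·7 + (23/34)·9 + (7/34)·2 + (3/34)·117 = 579/34
Fair fee = E[payout] = 579/34

579/34 dollars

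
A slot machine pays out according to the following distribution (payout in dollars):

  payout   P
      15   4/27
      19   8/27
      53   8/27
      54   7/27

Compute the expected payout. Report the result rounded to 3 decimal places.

E[X] = (4/27)·15 + (8/27)·19 + (8/27)·53 + (7/27)·54
     = 338/9 ≈ 37.556

$37.556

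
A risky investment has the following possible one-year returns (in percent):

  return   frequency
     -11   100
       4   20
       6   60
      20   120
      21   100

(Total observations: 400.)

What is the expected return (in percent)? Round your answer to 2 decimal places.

9.60

Total = 400, so P(return=-11) = 100/400, etc.
E[X] = (1/4)·(-11) + (1/20)·4 + (3/20)·6 + (3/10)·20 + (1/4)·21
     = 48/5 ≈ 9.60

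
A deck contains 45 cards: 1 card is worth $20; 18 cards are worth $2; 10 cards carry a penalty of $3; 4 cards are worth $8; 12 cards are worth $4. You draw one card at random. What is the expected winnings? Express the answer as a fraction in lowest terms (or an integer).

E[payout] = (1/45)·20 + (18/45)·2 + (10/45)·(-3) + (4/45)·8 + (12/45)·4 = 106/45

106/45 dollars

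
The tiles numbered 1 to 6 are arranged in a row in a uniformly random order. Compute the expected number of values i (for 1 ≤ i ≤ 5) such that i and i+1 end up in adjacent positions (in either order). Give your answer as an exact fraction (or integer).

5/3

For each i ∈ {1,…,5}, let Xᵢ = 1 if i and i+1 are adjacent. P(Xᵢ=1) = 2·(6−1)!/6! = 2/6.
By linearity, E[ΣXᵢ] = (5)·(2/6) = 5/3.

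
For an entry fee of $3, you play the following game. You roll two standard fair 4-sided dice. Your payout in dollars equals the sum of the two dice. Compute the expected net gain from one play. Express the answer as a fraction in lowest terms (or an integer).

$2

Distribution of the sum of the two dice: 2 w.p. 1/16, 3 w.p. 1/8, 4 w.p. 3/16, 5 w.p. 1/4, 6 w.p. 3/16, 7 w.p. 1/8, …
E[payout] = (1/16)·2 + (1/8)·3 + (3/16)·4 + (1/4)·5 + (3/16)·6 + (1/8)·7 + (1/16)·8 = 5
Expected profit = 5 − 3 = 2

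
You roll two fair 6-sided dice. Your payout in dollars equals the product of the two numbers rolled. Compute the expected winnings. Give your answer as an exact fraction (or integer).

49/4 dollars

Distribution of the product of the two numbers rolled: 1 w.p. 1/36, 2 w.p. 1/18, 3 w.p. 1/18, 4 w.p. 1/12, 5 w.p. 1/18, 6 w.p. 1/9, …
E[payout] = (1/36)·1 + (1/18)·2 + (1/18)·3 + (1/12)·4 + (1/18)·5 + (1/9)·6 + (1/18)·8 + (1/36)·9 + (1/18)·10 + (1/9)·12 + (1/18)·15 + (1/36)·16 + (1/18)·18 + (1/18)·20 + (1/18)·24 + (1/36)·25 + (1/18)·30 + (1/36)·36 = 49/4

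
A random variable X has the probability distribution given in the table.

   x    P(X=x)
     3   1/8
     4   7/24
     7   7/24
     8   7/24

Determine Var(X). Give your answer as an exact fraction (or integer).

539/144

E[X] = (1/8)·3 + (7/24)·4 + (7/24)·7 + (7/24)·8 = 71/12
E[X²] = (1/8)·9 + (7/24)·16 + (7/24)·49 + (7/24)·64 = 155/4
Var(X) = 155/4 − (71/12)² = 539/144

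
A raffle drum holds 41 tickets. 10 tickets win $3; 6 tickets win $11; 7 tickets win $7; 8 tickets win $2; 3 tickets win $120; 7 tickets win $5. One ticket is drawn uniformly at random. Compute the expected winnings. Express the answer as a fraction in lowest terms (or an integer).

E[payout] = (10/41)·3 + (6/41)·11 + (7/41)·7 + (8/41)·2 + (3/41)·120 + (7/41)·5 = 556/41

556/41 dollars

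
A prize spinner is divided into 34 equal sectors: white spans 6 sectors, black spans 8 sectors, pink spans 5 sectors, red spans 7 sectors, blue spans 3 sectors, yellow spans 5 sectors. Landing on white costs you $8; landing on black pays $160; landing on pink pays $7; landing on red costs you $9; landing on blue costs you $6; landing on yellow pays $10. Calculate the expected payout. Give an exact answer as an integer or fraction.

618/17 dollars

E[payout] = (6/34)·(-8) + (8/34)·160 + (5/34)·7 + (7/34)·(-9) + (3/34)·(-6) + (5/34)·10 = 618/17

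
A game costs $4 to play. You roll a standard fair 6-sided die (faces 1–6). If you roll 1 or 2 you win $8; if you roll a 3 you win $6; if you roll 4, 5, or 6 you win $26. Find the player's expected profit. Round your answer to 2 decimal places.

$12.67

E[payout] = (1/6)·6 + (1/3)·8 + (1/2)·26 = 50/3
Expected profit = 50/3 − 4 = 38/3 ≈ $12.67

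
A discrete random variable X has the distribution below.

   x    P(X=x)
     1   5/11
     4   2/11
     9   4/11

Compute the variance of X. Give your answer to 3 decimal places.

12.975

E[X] = (5/11)·1 + (2/11)·4 + (4/11)·9 = 49/11
E[X²] = (5/11)·1 + (2/11)·16 + (4/11)·81 = 361/11
Var(X) = 361/11 − (49/11)² = 1570/121 ≈ 12.975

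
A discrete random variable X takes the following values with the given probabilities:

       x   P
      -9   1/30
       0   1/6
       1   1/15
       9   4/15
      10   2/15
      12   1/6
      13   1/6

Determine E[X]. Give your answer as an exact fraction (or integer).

23/3

E[X] = (1/30)·(-9) + (1/6)·0 + (1/15)·1 + (4/15)·9 + (2/15)·10 + (1/6)·12 + (1/6)·13
     = 23/3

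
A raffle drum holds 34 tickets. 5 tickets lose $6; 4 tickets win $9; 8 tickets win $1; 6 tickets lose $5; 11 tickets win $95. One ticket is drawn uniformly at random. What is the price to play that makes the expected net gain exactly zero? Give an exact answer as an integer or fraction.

E[payout] = (5/34)·(-6) + (4/34)·9 + (8/34)·1 + (6/34)·(-5) + (11/34)·95 = 1029/34
Fair fee = E[payout] = 1029/34

1029/34 dollars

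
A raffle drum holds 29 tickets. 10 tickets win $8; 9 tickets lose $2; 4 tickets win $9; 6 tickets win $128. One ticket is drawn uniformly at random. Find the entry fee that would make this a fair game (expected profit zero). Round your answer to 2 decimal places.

$29.86

E[payout] = (10/29)·8 + (9/29)·(-2) + (4/29)·9 + (6/29)·128 = 866/29
Fair fee = E[payout] = 866/29 ≈ $29.86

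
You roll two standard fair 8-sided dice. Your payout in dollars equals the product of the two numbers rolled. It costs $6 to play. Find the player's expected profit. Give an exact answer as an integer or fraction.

Distribution of the product of the two numbers rolled: 1 w.p. 1/64, 2 w.p. 1/32, 3 w.p. 1/32, 4 w.p. 3/64, 5 w.p. 1/32, 6 w.p. 1/16, …
E[payout] = (1/64)·1 + (1/32)·2 + (1/32)·3 + (3/64)·4 + (1/32)·5 + (1/16)·6 + (1/32)·7 + (1/16)·8 + (1/64)·9 + (1/32)·10 + (1/16)·12 + (1/32)·14 + (1/32)·15 + (3/64)·16 + (1/32)·18 + (1/32)·20 + (1/32)·21 + (1/16)·24 + (1/64)·25 + (1/32)·28 + (1/32)·30 + (1/32)·32 + (1/32)·35 + (1/64)·36 + (1/32)·40 + (1/32)·42 + (1/32)·48 + (1/64)·49 + (1/32)·56 + (1/64)·64 = 81/4
Expected profit = 81/4 − 6 = 57/4

57/4 dollars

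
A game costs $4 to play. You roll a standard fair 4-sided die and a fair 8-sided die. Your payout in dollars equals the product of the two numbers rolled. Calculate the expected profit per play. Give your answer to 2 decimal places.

Distribution of the product of the two numbers rolled: 1 w.p. 1/32, 2 w.p. 1/16, 3 w.p. 1/16, 4 w.p. 3/32, 5 w.p. 1/32, 6 w.p. 3/32, …
E[payout] = (1/32)·1 + (1/16)·2 + (1/16)·3 + (3/32)·4 + (1/32)·5 + (3/32)·6 + (1/32)·7 + (3/32)·8 + (1/32)·9 + (1/32)·10 + (3/32)·12 + (1/32)·14 + (1/32)·15 + (1/16)·16 + (1/32)·18 + (1/32)·20 + (1/32)·21 + (1/16)·24 + (1/32)·28 + (1/32)·32 = 45/4
Expected profit = 45/4 − 4 = 29/4 ≈ $7.25

$7.25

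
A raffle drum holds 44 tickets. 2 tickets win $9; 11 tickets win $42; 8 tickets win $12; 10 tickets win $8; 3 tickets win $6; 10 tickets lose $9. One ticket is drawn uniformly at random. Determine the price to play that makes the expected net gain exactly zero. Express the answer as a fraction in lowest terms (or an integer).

E[payout] = (2/44)·9 + (11/44)·42 + (8/44)·12 + (10/44)·8 + (3/44)·6 + (10/44)·(-9) = 146/11
Fair fee = E[payout] = 146/11

146/11 dollars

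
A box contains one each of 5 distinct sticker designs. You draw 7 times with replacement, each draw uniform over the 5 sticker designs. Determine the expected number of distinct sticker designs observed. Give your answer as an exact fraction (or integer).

61741/15625

Let Xⱼ=1 if type j appears at least once. P(Xⱼ=1) = 1 − ((5−1)/5)^7 = 61741/78125.
E[#distinct] = 5·61741/78125 = 61741/15625.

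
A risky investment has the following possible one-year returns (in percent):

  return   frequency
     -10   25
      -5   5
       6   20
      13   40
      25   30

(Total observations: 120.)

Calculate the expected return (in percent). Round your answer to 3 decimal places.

Total = 120, so P(return=-10) = 25/120, etc.
E[X] = (5/24)·(-10) + (1/24)·(-5) + (1/6)·6 + (1/3)·13 + (1/4)·25
     = 223/24 ≈ 9.292

9.292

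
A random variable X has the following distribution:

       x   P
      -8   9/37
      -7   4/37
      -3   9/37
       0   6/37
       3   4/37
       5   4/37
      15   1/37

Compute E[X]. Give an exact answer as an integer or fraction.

-80/37

E[X] = (9/37)·(-8) + (4/37)·(-7) + (9/37)·(-3) + (6/37)·0 + (4/37)·3 + (4/37)·5 + (1/37)·15
     = -80/37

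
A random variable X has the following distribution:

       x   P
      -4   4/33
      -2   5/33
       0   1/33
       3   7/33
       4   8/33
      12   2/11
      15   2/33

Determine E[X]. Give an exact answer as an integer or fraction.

E[X] = (4/33)·(-4) + (5/33)·(-2) + (1/33)·0 + (7/33)·3 + (8/33)·4 + (2/11)·12 + (2/33)·15
     = 43/11

43/11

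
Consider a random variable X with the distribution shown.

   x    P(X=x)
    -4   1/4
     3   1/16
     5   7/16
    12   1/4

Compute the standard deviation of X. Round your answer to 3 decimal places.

E[X] = 35/8, E[X²] = 103/2
Var(X) = E[X²] − (E[X])² = 103/2 − 1225/64 = 2071/64
SD(X) = √(2071/64) ≈ 5.689

5.689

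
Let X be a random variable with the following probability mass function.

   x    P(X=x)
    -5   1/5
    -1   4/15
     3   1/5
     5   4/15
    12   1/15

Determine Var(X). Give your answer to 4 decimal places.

E[X] = (1/5)·(-5) + (4/15)·(-1) + (1/5)·3 + (4/15)·5 + (1/15)·12 = 22/15
E[X²] = (1/5)·25 + (4/15)·1 + (1/5)·9 + (4/15)·25 + (1/15)·144 = 70/3
Var(X) = 70/3 − (22/15)² = 4766/225 ≈ 21.1822

21.1822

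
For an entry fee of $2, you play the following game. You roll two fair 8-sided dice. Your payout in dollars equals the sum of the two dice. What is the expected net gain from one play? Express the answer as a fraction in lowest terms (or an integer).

$7

Distribution of the sum of the two dice: 2 w.p. 1/64, 3 w.p. 1/32, 4 w.p. 3/64, 5 w.p. 1/16, 6 w.p. 5/64, 7 w.p. 3/32, …
E[payout] = (1/64)·2 + (1/32)·3 + (3/64)·4 + (1/16)·5 + (5/64)·6 + (3/32)·7 + (7/64)·8 + (1/8)·9 + (7/64)·10 + (3/32)·11 + (5/64)·12 + (1/16)·13 + (3/64)·14 + (1/32)·15 + (1/64)·16 = 9
Expected profit = 9 − 2 = 7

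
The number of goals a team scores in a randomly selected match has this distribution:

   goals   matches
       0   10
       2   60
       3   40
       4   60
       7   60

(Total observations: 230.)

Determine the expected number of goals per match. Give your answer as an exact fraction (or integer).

90/23

Total = 230, so P(goals=0) = 10/230, etc.
E[X] = (1/23)·0 + (6/23)·2 + (4/23)·3 + (6/23)·4 + (6/23)·7
     = 90/23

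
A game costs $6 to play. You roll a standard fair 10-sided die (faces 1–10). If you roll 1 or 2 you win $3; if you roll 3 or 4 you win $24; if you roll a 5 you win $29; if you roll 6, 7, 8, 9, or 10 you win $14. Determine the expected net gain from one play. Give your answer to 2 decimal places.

E[payout] = (1/5)·3 + (1/2)·14 + (1/5)·24 + (1/10)·29 = 153/10
Expected profit = 153/10 − 6 = 93/10 ≈ $9.30

$9.30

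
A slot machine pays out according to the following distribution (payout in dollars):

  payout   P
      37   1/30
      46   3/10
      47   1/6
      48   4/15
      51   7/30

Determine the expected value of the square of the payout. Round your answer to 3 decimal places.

E[X²] = (1/30)·1369 + (3/10)·2116 + (1/6)·2209 + (4/15)·2304 + (7/30)·2601
     = 22699/10 ≈ 2269.900

2269.900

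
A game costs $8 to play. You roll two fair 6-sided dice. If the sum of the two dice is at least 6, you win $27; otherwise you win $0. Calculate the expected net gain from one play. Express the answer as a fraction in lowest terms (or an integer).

23/2 dollars

E[payout] = (5/18)·0 + (13/18)·27 = 39/2
Expected profit = 39/2 − 8 = 23/2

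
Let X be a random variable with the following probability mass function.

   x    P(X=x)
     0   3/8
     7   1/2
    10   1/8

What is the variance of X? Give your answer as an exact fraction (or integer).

E[X] = (3/8)·0 + (1/2)·7 + (1/8)·10 = 19/4
E[X²] = (3/8)·0 + (1/2)·49 + (1/8)·100 = 37
Var(X) = 37 − (19/4)² = 231/16

231/16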